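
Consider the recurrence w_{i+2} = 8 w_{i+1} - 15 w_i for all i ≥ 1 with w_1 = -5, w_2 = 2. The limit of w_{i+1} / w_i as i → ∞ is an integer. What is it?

5

The characteristic equation is r^2 - 8r + 15 = 0, which factors as (r - 5)(r - 3) = 0.
So the roots are 5 and 3. Since |5| > |3| and the coefficient of 5^i is non-zero, the ratio tends to 5.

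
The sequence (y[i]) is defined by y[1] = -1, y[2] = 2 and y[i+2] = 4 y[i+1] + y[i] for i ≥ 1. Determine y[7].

2279

y[3] = 4*2 + (-1) = 7
y[4] = 4*7 + 2 = 30
y[5] = 4*30 + 7 = 127
y[6] = 4*127 + 30 = 538
y[7] = 4*538 + 127 = 2279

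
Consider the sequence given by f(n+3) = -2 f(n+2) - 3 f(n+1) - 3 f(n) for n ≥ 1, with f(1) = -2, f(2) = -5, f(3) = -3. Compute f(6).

-12

f(4) = -2*(-3) - 3*(-5) - 3*(-2) = 27
f(5) = -2*27 - 3*(-3) - 3*(-5) = -30
f(6) = -2*(-30) - 3*27 - 3*(-3) = -12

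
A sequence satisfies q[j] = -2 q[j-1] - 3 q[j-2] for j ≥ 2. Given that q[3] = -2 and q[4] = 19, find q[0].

Rearranging, q[j-2] = (q[j] + 2 q[j-1]) / -3.
q[2] = (19 + 2*(-2)) / -3 = 15/-3 = -5
q[1] = (-2 + 2*(-5)) / -3 = -12/-3 = 4
q[0] = (-5 + 2*4) / -3 = 3/-3 = -1

-1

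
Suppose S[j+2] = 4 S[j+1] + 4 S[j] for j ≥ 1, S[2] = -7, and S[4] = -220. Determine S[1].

-5

Let S[1] = w.
S[3] = -28 + 4w
S[4] = -140 + 16w
So -140 + 16w = -220, giving w = -5.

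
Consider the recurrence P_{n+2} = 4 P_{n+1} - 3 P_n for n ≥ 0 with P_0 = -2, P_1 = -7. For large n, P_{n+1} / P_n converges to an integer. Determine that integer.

3

The characteristic equation is r^2 - 4r + 3 = 0, which factors as (r - 3)(r - 1) = 0.
So the roots are 3 and 1. Since |3| > |1| and the coefficient of 3^n is non-zero, the ratio tends to 3.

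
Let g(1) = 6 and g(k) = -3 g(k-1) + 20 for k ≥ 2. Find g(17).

43046726

The fixed point is 20/(1 + 3) = 5, so g(k) - 5 = -3(g(k-1) - 5).
Hence g(k) = 1·(-3)^{k-1} + 5.
g(17) = 1·(-3)^{16} + 5 = 1·43046721 + 5 = 43046726.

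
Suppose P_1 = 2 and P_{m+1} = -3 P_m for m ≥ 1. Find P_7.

P_2 = -3(2) = -6
P_3 = -3(-6) = 18
P_4 = -3(18) = -54
P_5 = -3(-54) = 162
P_6 = -3(162) = -486
P_7 = -3(-486) = 1458

1458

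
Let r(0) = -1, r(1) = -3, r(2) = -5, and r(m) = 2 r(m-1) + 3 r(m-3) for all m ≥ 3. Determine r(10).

r(3) = 2*(-5) + 3*(-1) = -13
r(4) = 2*(-13) + 3*(-3) = -35
r(5) = 2*(-35) + 3*(-5) = -85
r(6) = 2*(-85) + 3*(-13) = -209
r(7) = 2*(-209) + 3*(-35) = -523
r(8) = 2*(-523) + 3*(-85) = -1301
r(9) = 2*(-1301) + 3*(-209) = -3229
r(10) = 2*(-3229) + 3*(-523) = -8027

-8027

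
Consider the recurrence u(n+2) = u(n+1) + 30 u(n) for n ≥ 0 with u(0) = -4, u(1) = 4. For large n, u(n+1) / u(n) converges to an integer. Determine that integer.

6

The characteristic equation is r^2 - r - 30 = 0, which factors as (r - 6)(r + 5) = 0.
So the roots are 6 and -5. Since |6| > |-5| and the coefficient of 6^n is non-zero, the ratio tends to 6.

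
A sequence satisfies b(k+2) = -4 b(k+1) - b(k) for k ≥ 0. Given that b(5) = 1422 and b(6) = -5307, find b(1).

Rearranging, b(k-2) = -(b(k) + 4 b(k-1)).
b(4) = -(-5307 + 4·1422) = -381
b(3) = -(1422 + 4·(-381)) = 102
b(2) = -(-381 + 4·102) = -27
b(1) = -(102 + 4·(-27)) = 6

6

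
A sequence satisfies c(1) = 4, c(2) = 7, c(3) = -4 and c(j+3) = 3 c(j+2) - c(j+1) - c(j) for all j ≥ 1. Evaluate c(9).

c(4) = 3(-4) - 7 - 4 = -23
c(5) = 3(-23) - (-4) - 7 = -72
c(6) = 3(-72) - (-23) - (-4) = -189
c(7) = 3(-189) - (-72) - (-23) = -472
c(8) = 3(-472) - (-189) - (-72) = -1155
c(9) = 3(-1155) - (-472) - (-189) = -2804

-2804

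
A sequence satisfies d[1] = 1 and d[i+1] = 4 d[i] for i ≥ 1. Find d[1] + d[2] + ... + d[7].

5461

d[2] = 4(1) = 4
d[3] = 4(4) = 16
d[4] = 4(16) = 64
d[5] = 4(64) = 256
d[6] = 4(256) = 1024
d[7] = 4(1024) = 4096
Sum = 1 + 4 + 16 + 64 + 256 + 1024 + 4096 = 5461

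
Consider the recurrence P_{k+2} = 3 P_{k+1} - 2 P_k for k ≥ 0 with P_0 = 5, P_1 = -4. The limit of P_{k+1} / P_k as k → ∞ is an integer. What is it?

The characteristic equation is r^2 - 3r + 2 = 0, which factors as (r - 2)(r - 1) = 0.
So the roots are 2 and 1. Since |2| > |1| and the coefficient of 2^k is non-zero, the ratio tends to 2.

2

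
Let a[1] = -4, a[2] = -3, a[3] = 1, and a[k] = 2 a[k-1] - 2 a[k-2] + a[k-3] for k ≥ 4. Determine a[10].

a[4] = 2·1 - 2·(-3) + (-4) = 4
a[5] = 2·4 - 2·1 + (-3) = 3
a[6] = 2·3 - 2·4 + 1 = -1
a[7] = 2·(-1) - 2·3 + 4 = -4
a[8] = 2·(-4) - 2·(-1) + 3 = -3
a[9] = 2·(-3) - 2·(-4) + (-1) = 1
a[10] = 2·1 - 2·(-3) + (-4) = 4

4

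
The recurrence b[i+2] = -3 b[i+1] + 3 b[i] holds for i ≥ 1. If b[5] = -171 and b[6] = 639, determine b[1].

-6

Rearranging, b[i-2] = (b[i] + 3 b[i-1]) / 3.
b[4] = (639 + 3·(-171)) / 3 = 126/3 = 42
b[3] = (-171 + 3·42) / 3 = -45/3 = -15
b[2] = (42 + 3·(-15)) / 3 = -3/3 = -1
b[1] = (-15 + 3·(-1)) / 3 = -18/3 = -6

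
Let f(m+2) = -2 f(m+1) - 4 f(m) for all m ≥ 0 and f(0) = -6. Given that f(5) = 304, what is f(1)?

-7

Let f(1) = w.
f(2) = 24 - 2w
f(3) = -48
f(4) = 8w
f(5) = 192 - 16w
So 192 - 16w = 304, giving w = -7.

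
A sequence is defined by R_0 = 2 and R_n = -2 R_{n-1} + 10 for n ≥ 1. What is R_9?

R_1 = -2*2 + 10 = 6
R_2 = -2*6 + 10 = -2
R_3 = -2*(-2) + 10 = 14
R_4 = -2*14 + 10 = -18
R_5 = -2*(-18) + 10 = 46
R_6 = -2*46 + 10 = -82
R_7 = -2*(-82) + 10 = 174
R_8 = -2*174 + 10 = -338
R_9 = -2*(-338) + 10 = 686

686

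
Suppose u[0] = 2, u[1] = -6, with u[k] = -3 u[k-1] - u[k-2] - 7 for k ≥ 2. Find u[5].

-183

u[2] = -3(-6) - 2 - 7 = 9
u[3] = -3(9) - (-6) - 7 = -28
u[4] = -3(-28) - 9 - 7 = 68
u[5] = -3(68) - (-28) - 7 = -183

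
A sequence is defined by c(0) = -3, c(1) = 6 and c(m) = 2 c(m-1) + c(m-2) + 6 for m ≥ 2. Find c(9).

8862

c(2) = 2*6 + (-3) + 6 = 15
c(3) = 2*15 + 6 + 6 = 42
c(4) = 2*42 + 15 + 6 = 105
c(5) = 2*105 + 42 + 6 = 258
c(6) = 2*258 + 105 + 6 = 627
c(7) = 2*627 + 258 + 6 = 1518
c(8) = 2*1518 + 627 + 6 = 3669
c(9) = 2*3669 + 1518 + 6 = 8862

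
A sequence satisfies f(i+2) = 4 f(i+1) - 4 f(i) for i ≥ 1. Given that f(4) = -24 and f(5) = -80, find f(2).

2

Rearranging, f(i-2) = (f(i) - 4 f(i-1)) / -4.
f(3) = (-80 - 4*(-24)) / -4 = 16/-4 = -4
f(2) = (-24 - 4*(-4)) / -4 = -8/-4 = 2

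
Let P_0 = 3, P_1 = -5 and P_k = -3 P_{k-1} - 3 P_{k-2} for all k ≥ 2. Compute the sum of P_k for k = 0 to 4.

-8

P_2 = -3*(-5) - 3*3 = 6
P_3 = -3*6 - 3*(-5) = -3
P_4 = -3*(-3) - 3*6 = -9
Sum = 3 + (-5) + 6 + (-3) + (-9) = -8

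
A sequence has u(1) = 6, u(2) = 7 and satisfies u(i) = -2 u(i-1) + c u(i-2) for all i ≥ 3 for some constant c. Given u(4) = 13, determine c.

3

u(3) = -14 + 6c
u(4) = 28 - 5c
So 28 - 5c = 13, giving c = 3.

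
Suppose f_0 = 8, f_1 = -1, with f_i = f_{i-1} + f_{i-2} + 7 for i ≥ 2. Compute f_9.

512

f_2 = (-1) + 8 + 7 = 14
f_3 = 14 + (-1) + 7 = 20
f_4 = 20 + 14 + 7 = 41
f_5 = 41 + 20 + 7 = 68
f_6 = 68 + 41 + 7 = 116
f_7 = 116 + 68 + 7 = 191
f_8 = 191 + 116 + 7 = 314
f_9 = 314 + 191 + 7 = 512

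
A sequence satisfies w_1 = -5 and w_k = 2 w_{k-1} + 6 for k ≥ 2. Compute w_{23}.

The fixed point is 6/(1 - 2) = -6, so w_k + 6 = 2(w_{k-1} + 6).
Hence w_k = 1·2^{k-1} - 6.
w_{23} = 1·2^{22} - 6 = 1·4194304 - 6 = 4194298.

4194298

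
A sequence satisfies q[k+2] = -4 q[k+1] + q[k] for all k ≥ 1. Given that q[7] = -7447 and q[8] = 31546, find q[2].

Rearranging, q[k-2] = q[k] + 4 q[k-1].
q[6] = 31546 + 4·(-7447) = 1758
q[5] = -7447 + 4·1758 = -415
q[4] = 1758 + 4·(-415) = 98
q[3] = -415 + 4·98 = -23
q[2] = 98 + 4·(-23) = 6

6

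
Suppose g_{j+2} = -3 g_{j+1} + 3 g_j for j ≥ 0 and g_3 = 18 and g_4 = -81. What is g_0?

-6

Rearranging, g_{j-2} = (g_j + 3 g_{j-1}) / 3.
g_2 = (-81 + 3(18)) / 3 = -27/3 = -9
g_1 = (18 + 3(-9)) / 3 = -9/3 = -3
g_0 = (-9 + 3(-3)) / 3 = -18/3 = -6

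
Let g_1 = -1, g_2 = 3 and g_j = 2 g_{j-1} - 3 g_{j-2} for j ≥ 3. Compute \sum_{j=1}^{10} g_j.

506

g_3 = 2·3 - 3·(-1) = 9
g_4 = 2·9 - 3·3 = 9
g_5 = 2·9 - 3·9 = -9
g_6 = 2·(-9) - 3·9 = -45
g_7 = 2·(-45) - 3·(-9) = -63
g_8 = 2·(-63) - 3·(-45) = 9
g_9 = 2·9 - 3·(-63) = 207
g_{10} = 2·207 - 3·9 = 387
Sum = (-1) + 3 + 9 + 9 + (-9) + (-45) + (-63) + 9 + 207 + 387 = 506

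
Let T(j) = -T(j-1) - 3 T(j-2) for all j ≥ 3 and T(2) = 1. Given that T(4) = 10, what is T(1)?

Let T(1) = v.
T(3) = -1 - 3v
T(4) = -2 + 3v
So -2 + 3v = 10, giving v = 4.

4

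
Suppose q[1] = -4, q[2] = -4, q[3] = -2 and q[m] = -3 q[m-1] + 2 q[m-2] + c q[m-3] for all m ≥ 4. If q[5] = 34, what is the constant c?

4

q[4] = -2 - 4c
q[5] = 2 + 8c
So 2 + 8c = 34, giving c = 4.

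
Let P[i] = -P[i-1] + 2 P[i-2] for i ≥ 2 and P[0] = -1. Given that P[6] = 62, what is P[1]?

-4

Let P[1] = w.
P[2] = -2 - w
P[3] = 2 + 3w
P[4] = -6 - 5w
P[5] = 10 + 11w
P[6] = -22 - 21w
So -22 - 21w = 62, giving w = -4.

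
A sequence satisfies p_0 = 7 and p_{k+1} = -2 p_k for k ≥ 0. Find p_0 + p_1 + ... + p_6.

301

p_1 = -2*7 = -14
p_2 = -2*(-14) = 28
p_3 = -2*28 = -56
p_4 = -2*(-56) = 112
p_5 = -2*112 = -224
p_6 = -2*(-224) = 448
Sum = 7 + (-14) + 28 + (-56) + 112 + (-224) + 448 = 301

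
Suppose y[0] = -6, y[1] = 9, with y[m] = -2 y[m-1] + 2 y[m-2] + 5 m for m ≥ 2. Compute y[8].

y[2] = -2·9 + 2·(-6) + 10 = -20
y[3] = -2·(-20) + 2·9 + 15 = 73
y[4] = -2·73 + 2·(-20) + 20 = -166
y[5] = -2·(-166) + 2·73 + 25 = 503
y[6] = -2·503 + 2·(-166) + 30 = -1308
y[7] = -2·(-1308) + 2·503 + 35 = 3657
y[8] = -2·3657 + 2·(-1308) + 40 = -9890

-9890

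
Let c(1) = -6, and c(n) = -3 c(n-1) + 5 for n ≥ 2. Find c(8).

c(2) = -3*(-6) + 5 = 23
c(3) = -3*23 + 5 = -64
c(4) = -3*(-64) + 5 = 197
c(5) = -3*197 + 5 = -586
c(6) = -3*(-586) + 5 = 1763
c(7) = -3*1763 + 5 = -5284
c(8) = -3*(-5284) + 5 = 15857

15857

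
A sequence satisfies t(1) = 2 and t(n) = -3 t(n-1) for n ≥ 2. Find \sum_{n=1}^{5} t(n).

122

t(2) = -3(2) = -6
t(3) = -3(-6) = 18
t(4) = -3(18) = -54
t(5) = -3(-54) = 162
Sum = 2 + (-6) + 18 + (-54) + 162 = 122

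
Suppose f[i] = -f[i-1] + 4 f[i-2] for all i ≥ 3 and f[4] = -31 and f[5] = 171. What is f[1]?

Rearranging, f[i-2] = (f[i] + f[i-1]) / 4.
f[3] = (171 + (-31)) / 4 = 140/4 = 35
f[2] = (-31 + 35) / 4 = 4/4 = 1
f[1] = (35 + 1) / 4 = 36/4 = 9

9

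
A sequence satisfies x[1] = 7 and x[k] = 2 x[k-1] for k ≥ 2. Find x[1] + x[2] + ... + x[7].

889

x[2] = 2·7 = 14
x[3] = 2·14 = 28
x[4] = 2·28 = 56
x[5] = 2·56 = 112
x[6] = 2·112 = 224
x[7] = 2·224 = 448
Sum = 7 + 14 + 28 + 56 + 112 + 224 + 448 = 889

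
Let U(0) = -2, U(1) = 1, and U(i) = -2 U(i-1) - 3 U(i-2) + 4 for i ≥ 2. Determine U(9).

U(2) = -2*1 - 3*(-2) + 4 = 8
U(3) = -2*8 - 3*1 + 4 = -15
U(4) = -2*(-15) - 3*8 + 4 = 10
U(5) = -2*10 - 3*(-15) + 4 = 29
U(6) = -2*29 - 3*10 + 4 = -84
U(7) = -2*(-84) - 3*29 + 4 = 85
U(8) = -2*85 - 3*(-84) + 4 = 86
U(9) = -2*86 - 3*85 + 4 = -423

-423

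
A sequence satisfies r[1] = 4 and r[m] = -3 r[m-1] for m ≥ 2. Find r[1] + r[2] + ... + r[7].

2188

r[2] = -3(4) = -12
r[3] = -3(-12) = 36
r[4] = -3(36) = -108
r[5] = -3(-108) = 324
r[6] = -3(324) = -972
r[7] = -3(-972) = 2916
Sum = 4 + (-12) + 36 + (-108) + 324 + (-972) + 2916 = 2188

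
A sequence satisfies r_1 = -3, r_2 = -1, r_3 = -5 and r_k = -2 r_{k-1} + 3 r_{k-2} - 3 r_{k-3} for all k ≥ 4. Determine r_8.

1549

r_4 = -2*(-5) + 3*(-1) - 3*(-3) = 16
r_5 = -2*16 + 3*(-5) - 3*(-1) = -44
r_6 = -2*(-44) + 3*16 - 3*(-5) = 151
r_7 = -2*151 + 3*(-44) - 3*16 = -482
r_8 = -2*(-482) + 3*151 - 3*(-44) = 1549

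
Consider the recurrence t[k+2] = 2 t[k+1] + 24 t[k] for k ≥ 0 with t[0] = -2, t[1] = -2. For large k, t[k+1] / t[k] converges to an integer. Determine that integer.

6

The characteristic equation is r^2 - 2r - 24 = 0, which factors as (r - 6)(r + 4) = 0.
So the roots are 6 and -4. Since |6| > |-4| and the coefficient of 6^k is non-zero, the ratio tends to 6.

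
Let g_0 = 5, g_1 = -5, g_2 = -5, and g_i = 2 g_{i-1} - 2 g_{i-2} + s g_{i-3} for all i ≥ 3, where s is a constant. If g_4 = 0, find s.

-2

g_3 = 5s
g_4 = 10 + 5s
So 10 + 5s = 0, giving s = -2.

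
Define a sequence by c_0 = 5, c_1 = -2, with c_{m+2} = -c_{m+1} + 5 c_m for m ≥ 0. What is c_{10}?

c_2 = -(-2) + 5·5 = 27
c_3 = -27 + 5·(-2) = -37
c_4 = -(-37) + 5·27 = 172
c_5 = -172 + 5·(-37) = -357
c_6 = -(-357) + 5·172 = 1217
c_7 = -1217 + 5·(-357) = -3002
c_8 = -(-3002) + 5·1217 = 9087
c_9 = -9087 + 5·(-3002) = -24097
c_{10} = -(-24097) + 5·9087 = 69532

69532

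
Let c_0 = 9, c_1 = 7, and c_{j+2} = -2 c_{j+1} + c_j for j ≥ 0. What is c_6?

c_2 = -2(7) + 9 = -5
c_3 = -2(-5) + 7 = 17
c_4 = -2(17) + (-5) = -39
c_5 = -2(-39) + 17 = 95
c_6 = -2(95) + (-39) = -229

-229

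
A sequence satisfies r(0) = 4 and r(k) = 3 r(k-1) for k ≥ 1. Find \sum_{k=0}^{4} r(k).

484

r(1) = 3(4) = 12
r(2) = 3(12) = 36
r(3) = 3(36) = 108
r(4) = 3(108) = 324
Sum = 4 + 12 + 36 + 108 + 324 = 484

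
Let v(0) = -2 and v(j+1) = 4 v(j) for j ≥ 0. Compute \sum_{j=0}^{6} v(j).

v(1) = 4*(-2) = -8
v(2) = 4*(-8) = -32
v(3) = 4*(-32) = -128
v(4) = 4*(-128) = -512
v(5) = 4*(-512) = -2048
v(6) = 4*(-2048) = -8192
Sum = (-2) + (-8) + (-32) + (-128) + (-512) + (-2048) + (-8192) = -10922

-10922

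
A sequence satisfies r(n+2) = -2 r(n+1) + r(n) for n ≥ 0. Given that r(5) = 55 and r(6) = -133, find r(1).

Rearranging, r(n-2) = r(n) + 2 r(n-1).
r(4) = -133 + 2(55) = -23
r(3) = 55 + 2(-23) = 9
r(2) = -23 + 2(9) = -5
r(1) = 9 + 2(-5) = -1

-1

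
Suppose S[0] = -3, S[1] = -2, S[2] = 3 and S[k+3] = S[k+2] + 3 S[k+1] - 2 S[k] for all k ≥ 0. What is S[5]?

S[3] = 3 + 3*(-2) - 2*(-3) = 3
S[4] = 3 + 3*3 - 2*(-2) = 16
S[5] = 16 + 3*3 - 2*3 = 19

19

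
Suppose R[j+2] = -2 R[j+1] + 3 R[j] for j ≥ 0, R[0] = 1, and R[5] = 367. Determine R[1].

7

Let R[1] = z.
R[2] = 3 - 2z
R[3] = -6 + 7z
R[4] = 21 - 20z
R[5] = -60 + 61z
So -60 + 61z = 367, giving z = 7.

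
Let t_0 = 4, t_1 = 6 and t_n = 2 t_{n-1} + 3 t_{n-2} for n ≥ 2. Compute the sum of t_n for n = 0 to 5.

t_2 = 2·6 + 3·4 = 24
t_3 = 2·24 + 3·6 = 66
t_4 = 2·66 + 3·24 = 204
t_5 = 2·204 + 3·66 = 606
Sum = 4 + 6 + 24 + 66 + 204 + 606 = 910

910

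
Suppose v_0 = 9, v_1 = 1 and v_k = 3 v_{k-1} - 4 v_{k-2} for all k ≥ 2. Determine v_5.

-119

v_2 = 3*1 - 4*9 = -33
v_3 = 3*(-33) - 4*1 = -103
v_4 = 3*(-103) - 4*(-33) = -177
v_5 = 3*(-177) - 4*(-103) = -119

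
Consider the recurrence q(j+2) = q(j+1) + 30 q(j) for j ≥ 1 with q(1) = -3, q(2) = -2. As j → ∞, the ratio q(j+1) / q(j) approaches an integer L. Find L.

6

The characteristic equation is r^2 - r - 30 = 0, which factors as (r - 6)(r + 5) = 0.
So the roots are 6 and -5. Since |6| > |-5| and the coefficient of 6^j is non-zero, the ratio tends to 6.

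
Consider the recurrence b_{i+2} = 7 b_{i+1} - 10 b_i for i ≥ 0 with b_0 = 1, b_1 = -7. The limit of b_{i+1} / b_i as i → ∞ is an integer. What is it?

5

The characteristic equation is r^2 - 7r + 10 = 0, which factors as (r - 5)(r - 2) = 0.
So the roots are 5 and 2. Since |5| > |2| and the coefficient of 5^i is non-zero, the ratio tends to 5.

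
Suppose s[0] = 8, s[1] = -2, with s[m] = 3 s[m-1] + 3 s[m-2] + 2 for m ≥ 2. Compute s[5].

s[2] = 3*(-2) + 3*8 + 2 = 20
s[3] = 3*20 + 3*(-2) + 2 = 56
s[4] = 3*56 + 3*20 + 2 = 230
s[5] = 3*230 + 3*56 + 2 = 860

860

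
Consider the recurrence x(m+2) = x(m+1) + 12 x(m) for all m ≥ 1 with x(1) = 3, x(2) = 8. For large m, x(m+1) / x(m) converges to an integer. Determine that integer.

The characteristic equation is r^2 - r - 12 = 0, which factors as (r - 4)(r + 3) = 0.
So the roots are 4 and -3. Since |4| > |-3| and the coefficient of 4^m is non-zero, the ratio tends to 4.

4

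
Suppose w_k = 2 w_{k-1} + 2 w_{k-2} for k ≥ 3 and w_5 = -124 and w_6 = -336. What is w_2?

-4

Rearranging, w_{k-2} = (w_k - 2 w_{k-1}) / 2.
w_4 = (-336 - 2·(-124)) / 2 = -88/2 = -44
w_3 = (-124 - 2·(-44)) / 2 = -36/2 = -18
w_2 = (-44 - 2·(-18)) / 2 = -8/2 = -4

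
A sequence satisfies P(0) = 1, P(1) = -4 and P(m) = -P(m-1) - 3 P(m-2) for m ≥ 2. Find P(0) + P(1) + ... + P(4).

P(2) = -(-4) - 3*1 = 1
P(3) = -1 - 3*(-4) = 11
P(4) = -11 - 3*1 = -14
Sum = 1 + (-4) + 1 + 11 + (-14) = -5

-5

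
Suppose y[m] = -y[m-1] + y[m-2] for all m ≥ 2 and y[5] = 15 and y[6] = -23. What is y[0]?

5

Rearranging, y[m-2] = y[m] + y[m-1].
y[4] = -23 + 15 = -8
y[3] = 15 + (-8) = 7
y[2] = -8 + 7 = -1
y[1] = 7 + (-1) = 6
y[0] = -1 + 6 = 5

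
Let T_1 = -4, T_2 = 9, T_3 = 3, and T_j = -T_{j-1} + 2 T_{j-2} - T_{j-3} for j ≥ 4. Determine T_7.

T_4 = -3 + 2*9 - (-4) = 19
T_5 = -19 + 2*3 - 9 = -22
T_6 = -(-22) + 2*19 - 3 = 57
T_7 = -57 + 2*(-22) - 19 = -120

-120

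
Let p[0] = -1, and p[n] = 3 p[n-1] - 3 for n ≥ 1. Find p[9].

p[1] = 3*(-1) - 3 = -6
p[2] = 3*(-6) - 3 = -21
p[3] = 3*(-21) - 3 = -66
p[4] = 3*(-66) - 3 = -201
p[5] = 3*(-201) - 3 = -606
p[6] = 3*(-606) - 3 = -1821
p[7] = 3*(-1821) - 3 = -5466
p[8] = 3*(-5466) - 3 = -16401
p[9] = 3*(-16401) - 3 = -49206

-49206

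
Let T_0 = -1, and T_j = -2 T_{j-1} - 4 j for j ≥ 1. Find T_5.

-4

T_1 = -2·(-1) - 4 = -2
T_2 = -2·(-2) - 8 = -4
T_3 = -2·(-4) - 12 = -4
T_4 = -2·(-4) - 16 = -8
T_5 = -2·(-8) - 20 = -4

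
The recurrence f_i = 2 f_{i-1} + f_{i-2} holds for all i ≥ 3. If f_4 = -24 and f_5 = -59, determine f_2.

Rearranging, f_{i-2} = f_i - 2 f_{i-1}.
f_3 = -59 - 2·(-24) = -11
f_2 = -24 - 2·(-11) = -2

-2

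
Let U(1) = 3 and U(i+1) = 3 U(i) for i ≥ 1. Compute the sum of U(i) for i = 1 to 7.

3279

U(2) = 3·3 = 9
U(3) = 3·9 = 27
U(4) = 3·27 = 81
U(5) = 3·81 = 243
U(6) = 3·243 = 729
U(7) = 3·729 = 2187
Sum = 3 + 9 + 27 + 81 + 243 + 729 + 2187 = 3279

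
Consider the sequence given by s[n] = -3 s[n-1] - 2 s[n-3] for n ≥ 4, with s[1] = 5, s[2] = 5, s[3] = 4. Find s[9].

s[4] = -3(4) - 2(5) = -22
s[5] = -3(-22) - 2(5) = 56
s[6] = -3(56) - 2(4) = -176
s[7] = -3(-176) - 2(-22) = 572
s[8] = -3(572) - 2(56) = -1828
s[9] = -3(-1828) - 2(-176) = 5836

5836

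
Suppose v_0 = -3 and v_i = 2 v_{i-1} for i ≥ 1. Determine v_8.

-768

v_1 = 2*(-3) = -6
v_2 = 2*(-6) = -12
v_3 = 2*(-12) = -24
v_4 = 2*(-24) = -48
v_5 = 2*(-48) = -96
v_6 = 2*(-96) = -192
v_7 = 2*(-192) = -384
v_8 = 2*(-384) = -768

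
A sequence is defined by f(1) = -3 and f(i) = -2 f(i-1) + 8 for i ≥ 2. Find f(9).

-1448

f(2) = -2(-3) + 8 = 14
f(3) = -2(14) + 8 = -20
f(4) = -2(-20) + 8 = 48
f(5) = -2(48) + 8 = -88
f(6) = -2(-88) + 8 = 184
f(7) = -2(184) + 8 = -360
f(8) = -2(-360) + 8 = 728
f(9) = -2(728) + 8 = -1448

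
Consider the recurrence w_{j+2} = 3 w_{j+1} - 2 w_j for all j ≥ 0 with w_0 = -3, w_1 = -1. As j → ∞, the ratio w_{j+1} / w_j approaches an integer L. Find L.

2

The characteristic equation is r^2 - 3r + 2 = 0, which factors as (r - 2)(r - 1) = 0.
So the roots are 2 and 1. Since |2| > |1| and the coefficient of 2^j is non-zero, the ratio tends to 2.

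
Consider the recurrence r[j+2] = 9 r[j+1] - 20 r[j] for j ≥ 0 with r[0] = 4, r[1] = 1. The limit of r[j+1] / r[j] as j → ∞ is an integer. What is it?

The characteristic equation is r^2 - 9r + 20 = 0, which factors as (r - 5)(r - 4) = 0.
So the roots are 5 and 4. Since |5| > |4| and the coefficient of 5^j is non-zero, the ratio tends to 5.

5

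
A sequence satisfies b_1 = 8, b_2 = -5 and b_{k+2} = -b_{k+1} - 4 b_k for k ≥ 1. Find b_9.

b_3 = -(-5) - 4·8 = -27
b_4 = -(-27) - 4·(-5) = 47
b_5 = -47 - 4·(-27) = 61
b_6 = -61 - 4·47 = -249
b_7 = -(-249) - 4·61 = 5
b_8 = -5 - 4·(-249) = 991
b_9 = -991 - 4·5 = -1011

-1011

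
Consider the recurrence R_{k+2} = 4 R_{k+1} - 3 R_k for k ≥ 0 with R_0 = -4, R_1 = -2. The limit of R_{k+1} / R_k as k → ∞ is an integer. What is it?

3

The characteristic equation is r^2 - 4r + 3 = 0, which factors as (r - 3)(r - 1) = 0.
So the roots are 3 and 1. Since |3| > |1| and the coefficient of 3^k is non-zero, the ratio tends to 3.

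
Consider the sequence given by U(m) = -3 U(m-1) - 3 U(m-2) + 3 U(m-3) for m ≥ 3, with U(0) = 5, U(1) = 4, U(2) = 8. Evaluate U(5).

U(3) = -3·8 - 3·4 + 3·5 = -21
U(4) = -3·(-21) - 3·8 + 3·4 = 51
U(5) = -3·51 - 3·(-21) + 3·8 = -66

-66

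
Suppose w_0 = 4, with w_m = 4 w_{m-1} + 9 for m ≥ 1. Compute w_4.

w_1 = 4·4 + 9 = 25
w_2 = 4·25 + 9 = 109
w_3 = 4·109 + 9 = 445
w_4 = 4·445 + 9 = 1789

1789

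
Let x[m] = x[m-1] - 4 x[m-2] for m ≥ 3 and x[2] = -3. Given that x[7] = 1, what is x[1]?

Let x[1] = y.
x[3] = -3 - 4y
x[4] = 9 - 4y
x[5] = 21 + 12y
x[6] = -15 + 28y
x[7] = -99 - 20y
So -99 - 20y = 1, giving y = -5.

-5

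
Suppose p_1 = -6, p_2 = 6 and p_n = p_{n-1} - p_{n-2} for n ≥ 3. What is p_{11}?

-6

p_3 = 6 - (-6) = 12
p_4 = 12 - 6 = 6
p_5 = 6 - 12 = -6
p_6 = (-6) - 6 = -12
p_7 = (-12) - (-6) = -6
p_8 = (-6) - (-12) = 6
p_9 = 6 - (-6) = 12
p_{10} = 12 - 6 = 6
p_{11} = 6 - 12 = -6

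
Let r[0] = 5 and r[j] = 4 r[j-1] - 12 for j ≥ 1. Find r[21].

4398046511108

The fixed point is -12/(1 - 4) = 4, so r[j] - 4 = 4(r[j-1] - 4).
Hence r[j] = 1·4^j + 4.
r[21] = 1·4^{21} + 4 = 1·4398046511104 + 4 = 4398046511108.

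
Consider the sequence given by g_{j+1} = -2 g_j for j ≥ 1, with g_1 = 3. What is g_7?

192

g_2 = -2(3) = -6
g_3 = -2(-6) = 12
g_4 = -2(12) = -24
g_5 = -2(-24) = 48
g_6 = -2(48) = -96
g_7 = -2(-96) = 192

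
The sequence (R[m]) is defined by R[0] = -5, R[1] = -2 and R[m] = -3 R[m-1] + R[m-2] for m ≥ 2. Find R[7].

R[2] = -3·(-2) + (-5) = 1
R[3] = -3·1 + (-2) = -5
R[4] = -3·(-5) + 1 = 16
R[5] = -3·16 + (-5) = -53
R[6] = -3·(-53) + 16 = 175
R[7] = -3·175 + (-53) = -578

-578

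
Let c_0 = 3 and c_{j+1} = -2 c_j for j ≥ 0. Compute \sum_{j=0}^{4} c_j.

33

c_1 = -2*3 = -6
c_2 = -2*(-6) = 12
c_3 = -2*12 = -24
c_4 = -2*(-24) = 48
Sum = 3 + (-6) + 12 + (-24) + 48 = 33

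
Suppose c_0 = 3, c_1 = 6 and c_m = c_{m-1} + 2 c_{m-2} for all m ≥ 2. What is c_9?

1536

c_2 = 6 + 2(3) = 12
c_3 = 12 + 2(6) = 24
c_4 = 24 + 2(12) = 48
c_5 = 48 + 2(24) = 96
c_6 = 96 + 2(48) = 192
c_7 = 192 + 2(96) = 384
c_8 = 384 + 2(192) = 768
c_9 = 768 + 2(384) = 1536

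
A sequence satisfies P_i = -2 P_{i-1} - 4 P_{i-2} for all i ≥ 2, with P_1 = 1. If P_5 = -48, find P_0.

1

Let P_0 = v.
P_2 = -2 - 4v
P_3 = 8v
P_4 = 8
P_5 = -16 - 32v
So -16 - 32v = -48, giving v = 1.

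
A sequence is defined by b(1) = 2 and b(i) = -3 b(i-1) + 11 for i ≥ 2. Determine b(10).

b(2) = -3(2) + 11 = 5
b(3) = -3(5) + 11 = -4
b(4) = -3(-4) + 11 = 23
b(5) = -3(23) + 11 = -58
b(6) = -3(-58) + 11 = 185
b(7) = -3(185) + 11 = -544
b(8) = -3(-544) + 11 = 1643
b(9) = -3(1643) + 11 = -4918
b(10) = -3(-4918) + 11 = 14765

14765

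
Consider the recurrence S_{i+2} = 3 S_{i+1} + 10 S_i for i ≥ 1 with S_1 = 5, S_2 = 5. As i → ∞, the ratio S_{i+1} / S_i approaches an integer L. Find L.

5

The characteristic equation is r^2 - 3r - 10 = 0, which factors as (r - 5)(r + 2) = 0.
So the roots are 5 and -2. Since |5| > |-2| and the coefficient of 5^i is non-zero, the ratio tends to 5.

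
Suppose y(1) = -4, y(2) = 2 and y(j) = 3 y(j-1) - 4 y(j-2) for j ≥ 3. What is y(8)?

y(3) = 3·2 - 4·(-4) = 22
y(4) = 3·22 - 4·2 = 58
y(5) = 3·58 - 4·22 = 86
y(6) = 3·86 - 4·58 = 26
y(7) = 3·26 - 4·86 = -266
y(8) = 3·(-266) - 4·26 = -902

-902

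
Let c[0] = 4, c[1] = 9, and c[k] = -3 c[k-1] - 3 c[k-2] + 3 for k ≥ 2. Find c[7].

c[2] = -3·9 - 3·4 + 3 = -36
c[3] = -3·(-36) - 3·9 + 3 = 84
c[4] = -3·84 - 3·(-36) + 3 = -141
c[5] = -3·(-141) - 3·84 + 3 = 174
c[6] = -3·174 - 3·(-141) + 3 = -96
c[7] = -3·(-96) - 3·174 + 3 = -231

-231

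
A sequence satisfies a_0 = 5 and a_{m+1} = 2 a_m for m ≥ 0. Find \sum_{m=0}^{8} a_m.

a_1 = 2·5 = 10
a_2 = 2·10 = 20
a_3 = 2·20 = 40
a_4 = 2·40 = 80
a_5 = 2·80 = 160
a_6 = 2·160 = 320
a_7 = 2·320 = 640
a_8 = 2·640 = 1280
Sum = 5 + 10 + 20 + 40 + 80 + 160 + 320 + 640 + 1280 = 2555

2555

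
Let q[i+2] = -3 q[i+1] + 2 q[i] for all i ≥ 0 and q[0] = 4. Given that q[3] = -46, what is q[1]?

Let q[1] = x.
q[2] = 8 - 3x
q[3] = -24 + 11x
So -24 + 11x = -46, giving x = -2.

-2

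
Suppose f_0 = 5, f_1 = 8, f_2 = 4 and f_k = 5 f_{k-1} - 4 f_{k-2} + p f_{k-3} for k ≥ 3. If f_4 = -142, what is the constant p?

-2

f_3 = -12 + 5p
f_4 = -76 + 33p
So -76 + 33p = -142, giving p = -2.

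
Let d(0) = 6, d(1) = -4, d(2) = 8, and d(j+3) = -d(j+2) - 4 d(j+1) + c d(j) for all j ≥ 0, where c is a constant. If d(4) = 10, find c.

d(3) = 8 + 6c
d(4) = -40 - 10c
So -40 - 10c = 10, giving c = -5.

-5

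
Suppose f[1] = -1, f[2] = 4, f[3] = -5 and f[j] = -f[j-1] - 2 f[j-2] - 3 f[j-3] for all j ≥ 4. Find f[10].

79

f[4] = -(-5) - 2(4) - 3(-1) = 0
f[5] = -0 - 2(-5) - 3(4) = -2
f[6] = -(-2) - 2(0) - 3(-5) = 17
f[7] = -17 - 2(-2) - 3(0) = -13
f[8] = -(-13) - 2(17) - 3(-2) = -15
f[9] = -(-15) - 2(-13) - 3(17) = -10
f[10] = -(-10) - 2(-15) - 3(-13) = 79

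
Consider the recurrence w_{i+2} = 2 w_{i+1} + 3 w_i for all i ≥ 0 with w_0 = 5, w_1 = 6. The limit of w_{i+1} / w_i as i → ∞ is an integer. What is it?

The characteristic equation is r^2 - 2r - 3 = 0, which factors as (r - 3)(r + 1) = 0.
So the roots are 3 and -1. Since |3| > |-1| and the coefficient of 3^i is non-zero, the ratio tends to 3.

3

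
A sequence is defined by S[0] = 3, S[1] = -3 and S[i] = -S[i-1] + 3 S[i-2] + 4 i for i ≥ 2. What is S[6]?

S[2] = -(-3) + 3(3) + 8 = 20
S[3] = -20 + 3(-3) + 12 = -17
S[4] = -(-17) + 3(20) + 16 = 93
S[5] = -93 + 3(-17) + 20 = -124
S[6] = -(-124) + 3(93) + 24 = 427

427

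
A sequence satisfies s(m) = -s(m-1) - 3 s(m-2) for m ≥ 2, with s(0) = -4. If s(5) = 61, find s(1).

1

Let s(1) = x.
s(2) = 12 - x
s(3) = -12 - 2x
s(4) = -24 + 5x
s(5) = 60 + x
So 60 + x = 61, giving x = 1.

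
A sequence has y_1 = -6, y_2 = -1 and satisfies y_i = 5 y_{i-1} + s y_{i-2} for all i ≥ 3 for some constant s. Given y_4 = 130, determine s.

y_3 = -5 - 6s
y_4 = -25 - 31s
So -25 - 31s = 130, giving s = -5.

-5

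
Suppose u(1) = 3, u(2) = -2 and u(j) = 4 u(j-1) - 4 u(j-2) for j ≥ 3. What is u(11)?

-37888

u(3) = 4(-2) - 4(3) = -20
u(4) = 4(-20) - 4(-2) = -72
u(5) = 4(-72) - 4(-20) = -208
u(6) = 4(-208) - 4(-72) = -544
u(7) = 4(-544) - 4(-208) = -1344
u(8) = 4(-1344) - 4(-544) = -3200
u(9) = 4(-3200) - 4(-1344) = -7424
u(10) = 4(-7424) - 4(-3200) = -16896
u(11) = 4(-16896) - 4(-7424) = -37888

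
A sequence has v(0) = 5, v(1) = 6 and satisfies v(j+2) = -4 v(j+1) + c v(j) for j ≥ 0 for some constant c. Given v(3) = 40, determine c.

v(2) = -24 + 5c
v(3) = 96 - 14c
So 96 - 14c = 40, giving c = 4.

4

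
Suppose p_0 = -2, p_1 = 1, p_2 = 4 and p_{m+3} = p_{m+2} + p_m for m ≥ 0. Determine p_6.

p_3 = 4 + (-2) = 2
p_4 = 2 + 1 = 3
p_5 = 3 + 4 = 7
p_6 = 7 + 2 = 9

9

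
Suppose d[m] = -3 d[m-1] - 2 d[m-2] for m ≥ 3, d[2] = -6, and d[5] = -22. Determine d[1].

8

Let d[1] = y.
d[3] = 18 - 2y
d[4] = -42 + 6y
d[5] = 90 - 14y
So 90 - 14y = -22, giving y = 8.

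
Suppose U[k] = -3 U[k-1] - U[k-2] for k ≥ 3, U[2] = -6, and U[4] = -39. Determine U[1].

3

Let U[1] = y.
U[3] = 18 - y
U[4] = -48 + 3y
So -48 + 3y = -39, giving y = 3.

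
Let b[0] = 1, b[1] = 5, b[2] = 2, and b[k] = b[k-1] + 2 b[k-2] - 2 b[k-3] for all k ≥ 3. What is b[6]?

8

b[3] = 2 + 2·5 - 2·1 = 10
b[4] = 10 + 2·2 - 2·5 = 4
b[5] = 4 + 2·10 - 2·2 = 20
b[6] = 20 + 2·4 - 2·10 = 8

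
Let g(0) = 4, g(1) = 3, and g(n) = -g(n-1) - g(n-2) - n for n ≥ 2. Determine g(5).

g(2) = -3 - 4 - 2 = -9
g(3) = -(-9) - 3 - 3 = 3
g(4) = -3 - (-9) - 4 = 2
g(5) = -2 - 3 - 5 = -10

-10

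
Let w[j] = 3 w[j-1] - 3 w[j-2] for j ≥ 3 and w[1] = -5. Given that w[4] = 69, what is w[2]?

4

Let w[2] = x.
w[3] = 15 + 3x
w[4] = 45 + 6x
So 45 + 6x = 69, giving x = 4.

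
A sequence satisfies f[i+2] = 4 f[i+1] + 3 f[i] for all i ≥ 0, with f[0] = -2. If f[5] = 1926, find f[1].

6

Let f[1] = w.
f[2] = -6 + 4w
f[3] = -24 + 19w
f[4] = -114 + 88w
f[5] = -528 + 409w
So -528 + 409w = 1926, giving w = 6.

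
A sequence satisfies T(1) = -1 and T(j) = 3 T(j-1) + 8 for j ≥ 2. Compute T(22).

31381059605

The fixed point is 8/(1 - 3) = -4, so T(j) + 4 = 3(T(j-1) + 4).
Hence T(j) = 3·3^{j-1} - 4.
T(22) = 3·3^{21} - 4 = 3·10460353203 - 4 = 31381059605.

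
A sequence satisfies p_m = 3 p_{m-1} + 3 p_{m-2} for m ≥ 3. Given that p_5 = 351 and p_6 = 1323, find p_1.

Rearranging, p_{m-2} = (p_m - 3 p_{m-1}) / 3.
p_4 = (1323 - 3(351)) / 3 = 270/3 = 90
p_3 = (351 - 3(90)) / 3 = 81/3 = 27
p_2 = (90 - 3(27)) / 3 = 9/3 = 3
p_1 = (27 - 3(3)) / 3 = 18/3 = 6

6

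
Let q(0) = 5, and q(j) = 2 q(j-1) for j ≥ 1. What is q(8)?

1280

q(1) = 2(5) = 10
q(2) = 2(10) = 20
q(3) = 2(20) = 40
q(4) = 2(40) = 80
q(5) = 2(80) = 160
q(6) = 2(160) = 320
q(7) = 2(320) = 640
q(8) = 2(640) = 1280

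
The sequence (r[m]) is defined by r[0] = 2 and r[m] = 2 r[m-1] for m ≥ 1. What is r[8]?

512

r[1] = 2·2 = 4
r[2] = 2·4 = 8
r[3] = 2·8 = 16
r[4] = 2·16 = 32
r[5] = 2·32 = 64
r[6] = 2·64 = 128
r[7] = 2·128 = 256
r[8] = 2·256 = 512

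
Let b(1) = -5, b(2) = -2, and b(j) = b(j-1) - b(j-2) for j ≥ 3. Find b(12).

b(3) = (-2) - (-5) = 3
b(4) = 3 - (-2) = 5
b(5) = 5 - 3 = 2
b(6) = 2 - 5 = -3
b(7) = (-3) - 2 = -5
b(8) = (-5) - (-3) = -2
b(9) = (-2) - (-5) = 3
b(10) = 3 - (-2) = 5
b(11) = 5 - 3 = 2
b(12) = 2 - 5 = -3

-3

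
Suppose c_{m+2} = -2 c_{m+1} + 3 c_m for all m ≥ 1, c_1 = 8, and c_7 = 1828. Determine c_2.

Let c_2 = z.
c_3 = 24 - 2z
c_4 = -48 + 7z
c_5 = 168 - 20z
c_6 = -480 + 61z
c_7 = 1464 - 182z
So 1464 - 182z = 1828, giving z = -2.

-2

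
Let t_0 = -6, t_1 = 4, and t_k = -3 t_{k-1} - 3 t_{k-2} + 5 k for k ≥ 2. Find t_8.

-362

t_2 = -3(4) - 3(-6) + 10 = 16
t_3 = -3(16) - 3(4) + 15 = -45
t_4 = -3(-45) - 3(16) + 20 = 107
t_5 = -3(107) - 3(-45) + 25 = -161
t_6 = -3(-161) - 3(107) + 30 = 192
t_7 = -3(192) - 3(-161) + 35 = -58
t_8 = -3(-58) - 3(192) + 40 = -362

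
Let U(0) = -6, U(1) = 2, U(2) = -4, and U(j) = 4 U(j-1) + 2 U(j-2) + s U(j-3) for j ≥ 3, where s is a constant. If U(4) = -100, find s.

2

U(3) = -12 - 6s
U(4) = -56 - 22s
So -56 - 22s = -100, giving s = 2.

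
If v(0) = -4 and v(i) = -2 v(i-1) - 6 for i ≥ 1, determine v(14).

-32770

The fixed point is -6/(1 + 2) = -2, so v(i) + 2 = -2(v(i-1) + 2).
Hence v(i) = -2·(-2)^i - 2.
v(14) = -2·(-2)^{14} - 2 = -2·16384 - 2 = -32770.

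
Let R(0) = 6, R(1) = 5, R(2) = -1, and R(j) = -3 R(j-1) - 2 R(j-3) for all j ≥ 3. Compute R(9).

R(3) = -3*(-1) - 2*6 = -9
R(4) = -3*(-9) - 2*5 = 17
R(5) = -3*17 - 2*(-1) = -49
R(6) = -3*(-49) - 2*(-9) = 165
R(7) = -3*165 - 2*17 = -529
R(8) = -3*(-529) - 2*(-49) = 1685
R(9) = -3*1685 - 2*165 = -5385

-5385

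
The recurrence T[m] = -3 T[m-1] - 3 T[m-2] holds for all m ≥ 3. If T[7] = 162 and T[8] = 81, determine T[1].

-6

Rearranging, T[m-2] = (T[m] + 3 T[m-1]) / -3.
T[6] = (81 + 3(162)) / -3 = 567/-3 = -189
T[5] = (162 + 3(-189)) / -3 = -405/-3 = 135
T[4] = (-189 + 3(135)) / -3 = 216/-3 = -72
T[3] = (135 + 3(-72)) / -3 = -81/-3 = 27
T[2] = (-72 + 3(27)) / -3 = 9/-3 = -3
T[1] = (27 + 3(-3)) / -3 = 18/-3 = -6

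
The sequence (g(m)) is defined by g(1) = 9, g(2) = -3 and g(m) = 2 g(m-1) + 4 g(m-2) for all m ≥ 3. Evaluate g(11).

g(3) = 2·(-3) + 4·9 = 30
g(4) = 2·30 + 4·(-3) = 48
g(5) = 2·48 + 4·30 = 216
g(6) = 2·216 + 4·48 = 624
g(7) = 2·624 + 4·216 = 2112
g(8) = 2·2112 + 4·624 = 6720
g(9) = 2·6720 + 4·2112 = 21888
g(10) = 2·21888 + 4·6720 = 70656
g(11) = 2·70656 + 4·21888 = 228864

228864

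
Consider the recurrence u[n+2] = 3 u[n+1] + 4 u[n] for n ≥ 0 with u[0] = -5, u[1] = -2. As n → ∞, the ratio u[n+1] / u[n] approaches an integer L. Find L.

The characteristic equation is r^2 - 3r - 4 = 0, which factors as (r - 4)(r + 1) = 0.
So the roots are 4 and -1. Since |4| > |-1| and the coefficient of 4^n is non-zero, the ratio tends to 4.

4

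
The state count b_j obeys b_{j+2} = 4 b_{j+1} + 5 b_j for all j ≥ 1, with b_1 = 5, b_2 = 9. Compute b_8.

b_3 = 4*9 + 5*5 = 61
b_4 = 4*61 + 5*9 = 289
b_5 = 4*289 + 5*61 = 1461
b_6 = 4*1461 + 5*289 = 7289
b_7 = 4*7289 + 5*1461 = 36461
b_8 = 4*36461 + 5*7289 = 182289

182289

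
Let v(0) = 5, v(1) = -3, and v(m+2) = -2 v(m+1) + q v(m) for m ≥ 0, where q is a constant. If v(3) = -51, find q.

3

v(2) = 6 + 5q
v(3) = -12 - 13q
So -12 - 13q = -51, giving q = 3.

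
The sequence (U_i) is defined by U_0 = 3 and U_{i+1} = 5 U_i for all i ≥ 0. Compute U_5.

U_1 = 5*3 = 15
U_2 = 5*15 = 75
U_3 = 5*75 = 375
U_4 = 5*375 = 1875
U_5 = 5*1875 = 9375

9375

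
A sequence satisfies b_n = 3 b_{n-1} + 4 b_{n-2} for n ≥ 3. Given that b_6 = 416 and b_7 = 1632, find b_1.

-6

Rearranging, b_{n-2} = (b_n - 3 b_{n-1}) / 4.
b_5 = (1632 - 3·416) / 4 = 384/4 = 96
b_4 = (416 - 3·96) / 4 = 128/4 = 32
b_3 = (96 - 3·32) / 4 = 0/4 = 0
b_2 = (32 - 3·0) / 4 = 32/4 = 8
b_1 = (0 - 3·8) / 4 = -24/4 = -6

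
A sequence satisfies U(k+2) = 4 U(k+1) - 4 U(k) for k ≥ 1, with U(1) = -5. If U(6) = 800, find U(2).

2

Let U(2) = y.
U(3) = 20 + 4y
U(4) = 80 + 12y
U(5) = 240 + 32y
U(6) = 640 + 80y
So 640 + 80y = 800, giving y = 2.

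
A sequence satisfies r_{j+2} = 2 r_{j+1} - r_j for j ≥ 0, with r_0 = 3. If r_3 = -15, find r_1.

Let r_1 = y.
r_2 = -3 + 2y
r_3 = -6 + 3y
So -6 + 3y = -15, giving y = -3.

-3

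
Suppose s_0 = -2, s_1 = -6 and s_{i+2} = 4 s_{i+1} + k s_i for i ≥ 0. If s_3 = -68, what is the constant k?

-2

s_2 = -24 - 2k
s_3 = -96 - 14k
So -96 - 14k = -68, giving k = -2.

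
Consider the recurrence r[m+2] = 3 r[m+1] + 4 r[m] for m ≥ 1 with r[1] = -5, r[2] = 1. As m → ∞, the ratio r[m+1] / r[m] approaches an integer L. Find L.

The characteristic equation is r^2 - 3r - 4 = 0, which factors as (r - 4)(r + 1) = 0.
So the roots are 4 and -1. Since |4| > |-1| and the coefficient of 4^m is non-zero, the ratio tends to 4.

4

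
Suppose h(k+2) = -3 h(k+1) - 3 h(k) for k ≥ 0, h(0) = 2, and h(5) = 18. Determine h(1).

Let h(1) = z.
h(2) = -6 - 3z
h(3) = 18 + 6z
h(4) = -36 - 9z
h(5) = 54 + 9z
So 54 + 9z = 18, giving z = -4.

-4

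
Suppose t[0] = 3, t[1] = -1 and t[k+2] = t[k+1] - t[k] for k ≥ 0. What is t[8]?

-4

t[2] = (-1) - 3 = -4
t[3] = (-4) - (-1) = -3
t[4] = (-3) - (-4) = 1
t[5] = 1 - (-3) = 4
t[6] = 4 - 1 = 3
t[7] = 3 - 4 = -1
t[8] = (-1) - 3 = -4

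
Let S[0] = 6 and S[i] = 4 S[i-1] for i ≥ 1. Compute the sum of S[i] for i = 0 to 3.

510

S[1] = 4*6 = 24
S[2] = 4*24 = 96
S[3] = 4*96 = 384
Sum = 6 + 24 + 96 + 384 = 510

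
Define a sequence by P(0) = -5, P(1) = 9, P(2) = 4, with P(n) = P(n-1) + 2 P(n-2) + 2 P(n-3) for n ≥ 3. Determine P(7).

P(3) = 4 + 2·9 + 2·(-5) = 12
P(4) = 12 + 2·4 + 2·9 = 38
P(5) = 38 + 2·12 + 2·4 = 70
P(6) = 70 + 2·38 + 2·12 = 170
P(7) = 170 + 2·70 + 2·38 = 386

386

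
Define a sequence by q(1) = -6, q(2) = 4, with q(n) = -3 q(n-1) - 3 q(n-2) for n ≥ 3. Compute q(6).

q(3) = -3*4 - 3*(-6) = 6
q(4) = -3*6 - 3*4 = -30
q(5) = -3*(-30) - 3*6 = 72
q(6) = -3*72 - 3*(-30) = -126

-126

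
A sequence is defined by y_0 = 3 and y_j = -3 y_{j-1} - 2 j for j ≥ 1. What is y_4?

y_1 = -3(3) - 2 = -11
y_2 = -3(-11) - 4 = 29
y_3 = -3(29) - 6 = -93
y_4 = -3(-93) - 8 = 271

271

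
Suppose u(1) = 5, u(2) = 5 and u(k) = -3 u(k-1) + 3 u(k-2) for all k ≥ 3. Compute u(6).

180

u(3) = -3*5 + 3*5 = 0
u(4) = -3*0 + 3*5 = 15
u(5) = -3*15 + 3*0 = -45
u(6) = -3*(-45) + 3*15 = 180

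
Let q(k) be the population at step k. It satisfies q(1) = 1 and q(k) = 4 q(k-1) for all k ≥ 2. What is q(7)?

4096

q(2) = 4·1 = 4
q(3) = 4·4 = 16
q(4) = 4·16 = 64
q(5) = 4·64 = 256
q(6) = 4·256 = 1024
q(7) = 4·1024 = 4096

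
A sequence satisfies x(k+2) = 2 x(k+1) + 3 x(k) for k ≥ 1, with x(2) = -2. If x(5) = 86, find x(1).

Let x(1) = z.
x(3) = -4 + 3z
x(4) = -14 + 6z
x(5) = -40 + 21z
So -40 + 21z = 86, giving z = 6.

6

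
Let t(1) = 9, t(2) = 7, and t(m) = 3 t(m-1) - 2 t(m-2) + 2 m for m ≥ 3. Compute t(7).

309

t(3) = 3·7 - 2·9 + 6 = 9
t(4) = 3·9 - 2·7 + 8 = 21
t(5) = 3·21 - 2·9 + 10 = 55
t(6) = 3·55 - 2·21 + 12 = 135
t(7) = 3·135 - 2·55 + 14 = 309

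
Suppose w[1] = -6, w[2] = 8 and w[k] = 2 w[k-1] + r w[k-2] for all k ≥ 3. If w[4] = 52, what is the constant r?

-5

w[3] = 16 - 6r
w[4] = 32 - 4r
So 32 - 4r = 52, giving r = -5.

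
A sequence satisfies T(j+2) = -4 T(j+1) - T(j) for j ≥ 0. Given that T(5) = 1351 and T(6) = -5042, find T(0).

-2

Rearranging, T(j-2) = -(T(j) + 4 T(j-1)).
T(4) = -(-5042 + 4·1351) = -362
T(3) = -(1351 + 4·(-362)) = 97
T(2) = -(-362 + 4·97) = -26
T(1) = -(97 + 4·(-26)) = 7
T(0) = -(-26 + 4·7) = -2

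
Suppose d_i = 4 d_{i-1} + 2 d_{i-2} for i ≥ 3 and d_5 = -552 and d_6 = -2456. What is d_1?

Rearranging, d_{i-2} = (d_i - 4 d_{i-1}) / 2.
d_4 = (-2456 - 4*(-552)) / 2 = -248/2 = -124
d_3 = (-552 - 4*(-124)) / 2 = -56/2 = -28
d_2 = (-124 - 4*(-28)) / 2 = -12/2 = -6
d_1 = (-28 - 4*(-6)) / 2 = -4/2 = -2

-2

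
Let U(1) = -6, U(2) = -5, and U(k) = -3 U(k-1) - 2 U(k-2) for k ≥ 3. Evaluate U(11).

11247

U(3) = -3(-5) - 2(-6) = 27
U(4) = -3(27) - 2(-5) = -71
U(5) = -3(-71) - 2(27) = 159
U(6) = -3(159) - 2(-71) = -335
U(7) = -3(-335) - 2(159) = 687
U(8) = -3(687) - 2(-335) = -1391
U(9) = -3(-1391) - 2(687) = 2799
U(10) = -3(2799) - 2(-1391) = -5615
U(11) = -3(-5615) - 2(2799) = 11247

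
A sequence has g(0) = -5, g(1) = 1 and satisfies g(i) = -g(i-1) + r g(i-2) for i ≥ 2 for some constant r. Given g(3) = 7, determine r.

g(2) = -1 - 5r
g(3) = 1 + 6r
So 1 + 6r = 7, giving r = 1.

1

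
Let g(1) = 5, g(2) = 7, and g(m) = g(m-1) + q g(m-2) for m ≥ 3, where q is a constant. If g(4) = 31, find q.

2

g(3) = 7 + 5q
g(4) = 7 + 12q
So 7 + 12q = 31, giving q = 2.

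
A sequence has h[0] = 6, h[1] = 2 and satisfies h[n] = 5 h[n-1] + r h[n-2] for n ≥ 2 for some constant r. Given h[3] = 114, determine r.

h[2] = 10 + 6r
h[3] = 50 + 32r
So 50 + 32r = 114, giving r = 2.

2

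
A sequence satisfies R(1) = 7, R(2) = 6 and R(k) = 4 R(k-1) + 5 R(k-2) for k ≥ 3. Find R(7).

R(3) = 4(6) + 5(7) = 59
R(4) = 4(59) + 5(6) = 266
R(5) = 4(266) + 5(59) = 1359
R(6) = 4(1359) + 5(266) = 6766
R(7) = 4(6766) + 5(1359) = 33859

33859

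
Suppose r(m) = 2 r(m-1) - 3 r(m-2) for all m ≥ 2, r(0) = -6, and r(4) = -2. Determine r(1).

Let r(1) = z.
r(2) = 18 + 2z
r(3) = 36 + z
r(4) = 18 - 4z
So 18 - 4z = -2, giving z = 5.

5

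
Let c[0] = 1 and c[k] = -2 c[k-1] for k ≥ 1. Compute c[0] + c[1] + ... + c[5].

-21

c[1] = -2(1) = -2
c[2] = -2(-2) = 4
c[3] = -2(4) = -8
c[4] = -2(-8) = 16
c[5] = -2(16) = -32
Sum = 1 + (-2) + 4 + (-8) + 16 + (-32) = -21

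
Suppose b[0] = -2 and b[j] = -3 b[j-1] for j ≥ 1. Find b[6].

b[1] = -3*(-2) = 6
b[2] = -3*6 = -18
b[3] = -3*(-18) = 54
b[4] = -3*54 = -162
b[5] = -3*(-162) = 486
b[6] = -3*486 = -1458

-1458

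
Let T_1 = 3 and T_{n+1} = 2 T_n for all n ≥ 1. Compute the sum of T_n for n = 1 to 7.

381

T_2 = 2*3 = 6
T_3 = 2*6 = 12
T_4 = 2*12 = 24
T_5 = 2*24 = 48
T_6 = 2*48 = 96
T_7 = 2*96 = 192
Sum = 3 + 6 + 12 + 24 + 48 + 96 + 192 = 381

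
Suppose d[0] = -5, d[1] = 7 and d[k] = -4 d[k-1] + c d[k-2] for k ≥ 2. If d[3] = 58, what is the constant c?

-2

d[2] = -28 - 5c
d[3] = 112 + 27c
So 112 + 27c = 58, giving c = -2.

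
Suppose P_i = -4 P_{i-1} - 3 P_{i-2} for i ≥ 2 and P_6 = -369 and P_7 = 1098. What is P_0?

-5

Rearranging, P_{i-2} = (P_i + 4 P_{i-1}) / -3.
P_5 = (1098 + 4(-369)) / -3 = -378/-3 = 126
P_4 = (-369 + 4(126)) / -3 = 135/-3 = -45
P_3 = (126 + 4(-45)) / -3 = -54/-3 = 18
P_2 = (-45 + 4(18)) / -3 = 27/-3 = -9
P_1 = (18 + 4(-9)) / -3 = -18/-3 = 6
P_0 = (-9 + 4(6)) / -3 = 15/-3 = -5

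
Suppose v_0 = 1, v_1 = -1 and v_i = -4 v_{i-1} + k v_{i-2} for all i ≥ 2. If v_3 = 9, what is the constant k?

-5

v_2 = 4 + k
v_3 = -16 - 5k
So -16 - 5k = 9, giving k = -5.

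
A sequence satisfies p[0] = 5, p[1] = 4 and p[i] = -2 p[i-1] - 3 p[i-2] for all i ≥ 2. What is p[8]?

p[2] = -2*4 - 3*5 = -23
p[3] = -2*(-23) - 3*4 = 34
p[4] = -2*34 - 3*(-23) = 1
p[5] = -2*1 - 3*34 = -104
p[6] = -2*(-104) - 3*1 = 205
p[7] = -2*205 - 3*(-104) = -98
p[8] = -2*(-98) - 3*205 = -419

-419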